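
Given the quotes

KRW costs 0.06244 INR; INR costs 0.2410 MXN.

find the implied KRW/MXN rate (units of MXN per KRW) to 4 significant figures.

1 KRW × 0.06244 = 0.06244 INR
0.06244 INR × 0.2410 = 0.015048 MXN

KRW/MXN = 0.01505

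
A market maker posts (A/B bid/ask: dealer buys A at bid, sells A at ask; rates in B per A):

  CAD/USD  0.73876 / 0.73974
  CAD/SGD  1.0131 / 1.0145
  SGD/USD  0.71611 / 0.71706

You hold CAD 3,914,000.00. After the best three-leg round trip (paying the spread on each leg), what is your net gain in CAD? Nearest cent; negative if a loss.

Net profit: CAD 60,812.49

Best loop CAD → USD → SGD → CAD:
CAD 3,914,000.00 × 0.73876 (sell CAD at bid) = USD 2,891,506.64
USD 2,891,506.64 ÷ 0.71706 (buy SGD at ask) = SGD 4,032,447.27
SGD 4,032,447.27 ÷ 1.0145 (buy CAD at ask) = CAD 3,974,812.49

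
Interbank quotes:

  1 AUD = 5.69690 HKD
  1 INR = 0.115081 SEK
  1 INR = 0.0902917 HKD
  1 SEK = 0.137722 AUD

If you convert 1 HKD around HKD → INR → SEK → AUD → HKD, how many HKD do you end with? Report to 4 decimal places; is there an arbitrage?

1.0000 (no arbitrage)

Around HKD → INR → SEK → AUD → HKD: 1 ÷ 0.0902917 × 0.115081 × 0.137722 × 5.69690 = 0.999995
Product ≈ 1 (deviation 0.001%, within rounding noise).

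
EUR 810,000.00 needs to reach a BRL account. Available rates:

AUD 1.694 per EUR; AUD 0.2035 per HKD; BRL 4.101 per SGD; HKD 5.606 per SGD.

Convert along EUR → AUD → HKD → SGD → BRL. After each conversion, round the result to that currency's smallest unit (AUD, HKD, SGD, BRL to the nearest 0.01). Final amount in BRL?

EUR 810,000.00 × 1.694 = AUD 1,372,140.00
AUD 1,372,140.00 ÷ 0.2035 = HKD 6,742,702.70
HKD 6,742,702.70 ÷ 5.606 = SGD 1,202,765.38
SGD 1,202,765.38 × 4.101 = BRL 4,932,540.82

BRL 4,932,540.82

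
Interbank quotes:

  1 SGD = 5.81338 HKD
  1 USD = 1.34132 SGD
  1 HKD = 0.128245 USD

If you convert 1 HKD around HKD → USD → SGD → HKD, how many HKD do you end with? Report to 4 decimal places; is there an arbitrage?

Around HKD → USD → SGD → HKD: 1 × 0.128245 × 1.34132 × 5.81338 = 1.000004
Product ≈ 1 (deviation 0.000%, within rounding noise).

1.0000 (no arbitrage)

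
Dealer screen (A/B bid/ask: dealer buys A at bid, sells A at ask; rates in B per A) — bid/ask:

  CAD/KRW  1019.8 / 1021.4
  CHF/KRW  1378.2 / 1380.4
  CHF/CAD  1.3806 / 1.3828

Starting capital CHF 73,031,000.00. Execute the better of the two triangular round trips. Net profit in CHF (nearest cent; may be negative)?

Best loop CHF → CAD → KRW → CHF:
CHF 73,031,000.00 × 1.3806 (sell CHF at bid) = CAD 100,826,598.60
CAD 100,826,598.60 × 1019.8 (sell CAD at bid) = KRW 102,822,965,252
KRW 102,822,965,252 ÷ 1380.4 (buy CHF at ask) = CHF 74,487,804.44

Net profit: CHF 1,456,804.44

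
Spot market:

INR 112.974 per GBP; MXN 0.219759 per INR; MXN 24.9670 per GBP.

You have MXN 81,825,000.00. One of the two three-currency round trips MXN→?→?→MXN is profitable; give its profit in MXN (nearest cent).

Profit: MXN 461,236.43

Profitable loop is MXN → INR → GBP → MXN:
MXN 81,825,000.00 ÷ 0.219759 = INR 372,339,699.40
INR 372,339,699.40 ÷ 112.974 = GBP 3,295,799.91
GBP 3,295,799.91 × 24.9670 = MXN 82,286,236.43
Profit = MXN 82,286,236.43 − MXN 81,825,000.00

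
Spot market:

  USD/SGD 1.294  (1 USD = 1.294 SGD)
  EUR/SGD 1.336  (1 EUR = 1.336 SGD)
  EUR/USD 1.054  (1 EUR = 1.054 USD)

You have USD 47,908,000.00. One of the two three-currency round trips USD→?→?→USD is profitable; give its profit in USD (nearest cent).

Profit: USD 999,613.33

Profitable loop is USD → SGD → EUR → USD:
USD 47,908,000.00 × 1.294 = SGD 61,992,952.00
SGD 61,992,952.00 ÷ 1.336 = EUR 46,401,910.18
EUR 46,401,910.18 × 1.054 = USD 48,907,613.33
Profit = USD 48,907,613.33 − USD 47,908,000.00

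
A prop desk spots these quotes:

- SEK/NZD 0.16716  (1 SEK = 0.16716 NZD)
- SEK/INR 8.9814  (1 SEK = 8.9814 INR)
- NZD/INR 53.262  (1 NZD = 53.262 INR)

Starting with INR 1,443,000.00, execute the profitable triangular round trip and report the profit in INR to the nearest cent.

Profitable loop is INR → NZD → SEK → INR:
INR 1,443,000.00 ÷ 53.262 = NZD 27,092.49
NZD 27,092.49 ÷ 0.16716 = SEK 162,075.17
SEK 162,075.17 × 8.9814 = INR 1,455,661.97
Profit = INR 1,455,661.97 − INR 1,443,000.00

Profit: INR 12,661.97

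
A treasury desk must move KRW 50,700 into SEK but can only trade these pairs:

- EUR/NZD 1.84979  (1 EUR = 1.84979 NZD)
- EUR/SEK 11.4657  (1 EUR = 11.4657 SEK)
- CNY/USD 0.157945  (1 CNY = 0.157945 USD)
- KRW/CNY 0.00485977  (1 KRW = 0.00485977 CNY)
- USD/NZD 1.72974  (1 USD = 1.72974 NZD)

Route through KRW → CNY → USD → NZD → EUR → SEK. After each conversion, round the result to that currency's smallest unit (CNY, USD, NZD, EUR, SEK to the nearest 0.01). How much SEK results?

SEK 417.24

KRW 50,700 × 0.00485977 = CNY 246.39
CNY 246.39 × 0.157945 = USD 38.92
USD 38.92 × 1.72974 = NZD 67.32
NZD 67.32 ÷ 1.84979 = EUR 36.39
EUR 36.39 × 11.4657 = SEK 417.24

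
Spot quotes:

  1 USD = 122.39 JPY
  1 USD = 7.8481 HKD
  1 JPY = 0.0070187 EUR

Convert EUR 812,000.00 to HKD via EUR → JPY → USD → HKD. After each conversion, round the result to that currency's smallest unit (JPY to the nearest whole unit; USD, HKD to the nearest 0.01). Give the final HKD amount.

EUR 812,000.00 ÷ 0.0070187 = JPY 115,690,940
JPY 115,690,940 ÷ 122.39 = USD 945,264.65
USD 945,264.65 × 7.8481 = HKD 7,418,531.50

HKD 7,418,531.50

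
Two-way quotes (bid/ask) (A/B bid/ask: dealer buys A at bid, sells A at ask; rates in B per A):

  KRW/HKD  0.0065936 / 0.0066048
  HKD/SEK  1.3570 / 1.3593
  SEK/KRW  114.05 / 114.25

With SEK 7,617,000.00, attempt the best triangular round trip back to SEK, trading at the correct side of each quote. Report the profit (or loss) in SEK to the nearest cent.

Best loop SEK → KRW → HKD → SEK:
SEK 7,617,000.00 × 114.05 (sell SEK at bid) = KRW 868,718,850
KRW 868,718,850 × 0.0065936 (sell KRW at bid) = HKD 5,727,984.61
HKD 5,727,984.61 × 1.3570 (sell HKD at bid) = SEK 7,772,875.11

Net profit: SEK 155,875.11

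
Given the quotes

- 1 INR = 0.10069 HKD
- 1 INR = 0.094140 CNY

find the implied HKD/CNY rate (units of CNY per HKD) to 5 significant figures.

1 HKD ÷ 0.10069 = 9.93147 INR
9.93147 INR × 0.094140 = 0.934949 CNY

HKD/CNY = 0.93495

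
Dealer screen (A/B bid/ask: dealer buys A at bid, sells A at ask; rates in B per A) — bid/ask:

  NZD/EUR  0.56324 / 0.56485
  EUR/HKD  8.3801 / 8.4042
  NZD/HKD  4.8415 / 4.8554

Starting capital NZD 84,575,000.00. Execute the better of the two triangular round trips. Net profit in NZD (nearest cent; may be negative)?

Net profit: NZD 1,681,618.88

Best loop NZD → HKD → EUR → NZD:
NZD 84,575,000.00 × 4.8415 (sell NZD at bid) = HKD 409,469,862.50
HKD 409,469,862.50 ÷ 8.4042 (buy EUR at ask) = EUR 48,722,051.18
EUR 48,722,051.18 ÷ 0.56485 (buy NZD at ask) = NZD 86,256,618.88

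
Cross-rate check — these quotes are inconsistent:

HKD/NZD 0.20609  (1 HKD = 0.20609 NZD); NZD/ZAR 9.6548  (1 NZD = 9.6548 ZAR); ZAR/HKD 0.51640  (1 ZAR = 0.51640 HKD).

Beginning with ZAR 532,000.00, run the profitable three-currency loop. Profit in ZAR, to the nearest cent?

Profit: ZAR 14,635.79

Profitable loop is ZAR → HKD → NZD → ZAR:
ZAR 532,000.00 × 0.51640 = HKD 274,724.80
HKD 274,724.80 × 0.20609 = NZD 56,618.03
NZD 56,618.03 × 9.6548 = ZAR 546,635.79
Profit = ZAR 546,635.79 − ZAR 532,000.00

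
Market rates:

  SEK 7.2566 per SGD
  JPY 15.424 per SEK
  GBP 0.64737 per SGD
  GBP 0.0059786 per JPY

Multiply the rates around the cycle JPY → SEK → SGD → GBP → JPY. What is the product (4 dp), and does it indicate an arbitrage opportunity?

0.9674 (arbitrage exists)

Around JPY → SEK → SGD → GBP → JPY: 1 ÷ 15.424 ÷ 7.2566 × 0.64737 ÷ 0.0059786 = 0.967437
Product < 1; profitable direction is JPY → GBP → SGD → SEK → JPY.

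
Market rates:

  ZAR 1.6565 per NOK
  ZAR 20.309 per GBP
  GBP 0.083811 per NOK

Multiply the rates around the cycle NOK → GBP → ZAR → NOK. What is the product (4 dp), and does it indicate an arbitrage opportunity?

1.0275 (arbitrage exists)

Around NOK → GBP → ZAR → NOK: 1 × 0.083811 × 20.309 ÷ 1.6565 = 1.027539
Product > 1; profitable direction is NOK → GBP → ZAR → NOK.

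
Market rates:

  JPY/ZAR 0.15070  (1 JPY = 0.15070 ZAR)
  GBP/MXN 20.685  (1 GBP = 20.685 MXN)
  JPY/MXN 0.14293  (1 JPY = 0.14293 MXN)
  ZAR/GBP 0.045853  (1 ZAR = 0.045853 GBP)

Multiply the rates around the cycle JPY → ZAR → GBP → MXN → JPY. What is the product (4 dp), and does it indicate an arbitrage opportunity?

Around JPY → ZAR → GBP → MXN → JPY: 1 × 0.15070 × 0.045853 × 20.685 ÷ 0.14293 = 1.000030
Product ≈ 1 (deviation 0.003%, within rounding noise).

1.0000 (no arbitrage)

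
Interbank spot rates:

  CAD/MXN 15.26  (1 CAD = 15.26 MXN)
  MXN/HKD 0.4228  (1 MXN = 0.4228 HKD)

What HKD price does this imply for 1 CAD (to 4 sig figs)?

CAD/HKD = 6.452

1 CAD × 15.26 = 15.26 MXN
15.26 MXN × 0.4228 = 6.45193 HKD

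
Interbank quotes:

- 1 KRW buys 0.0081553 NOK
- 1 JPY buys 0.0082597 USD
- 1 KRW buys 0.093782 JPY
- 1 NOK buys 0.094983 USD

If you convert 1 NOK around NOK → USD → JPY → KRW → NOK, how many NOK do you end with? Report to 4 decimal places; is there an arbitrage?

1.0000 (no arbitrage)

Around NOK → USD → JPY → KRW → NOK: 1 × 0.094983 ÷ 0.0082597 ÷ 0.093782 × 0.0081553 = 1.000005
Product ≈ 1 (deviation 0.000%, within rounding noise).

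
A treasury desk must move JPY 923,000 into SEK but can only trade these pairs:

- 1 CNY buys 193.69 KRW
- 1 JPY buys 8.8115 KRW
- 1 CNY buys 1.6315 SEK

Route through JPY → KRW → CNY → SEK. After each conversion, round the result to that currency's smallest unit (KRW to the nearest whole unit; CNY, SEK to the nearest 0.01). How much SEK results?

JPY 923,000 × 8.8115 = KRW 8,133,015
KRW 8,133,015 ÷ 193.69 = CNY 41,989.85
CNY 41,989.85 × 1.6315 = SEK 68,506.44

SEK 68,506.44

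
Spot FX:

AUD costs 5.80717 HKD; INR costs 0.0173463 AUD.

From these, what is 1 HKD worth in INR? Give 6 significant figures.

HKD/INR = 9.92724

1 HKD ÷ 5.80717 = 0.172201 AUD
0.172201 AUD ÷ 0.0173463 = 9.92724 INR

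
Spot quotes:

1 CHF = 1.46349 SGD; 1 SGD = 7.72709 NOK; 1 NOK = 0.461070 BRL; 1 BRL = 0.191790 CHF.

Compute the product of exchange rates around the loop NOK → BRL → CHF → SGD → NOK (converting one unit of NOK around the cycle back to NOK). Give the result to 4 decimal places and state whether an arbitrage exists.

Around NOK → BRL → CHF → SGD → NOK: 1 × 0.461070 × 0.191790 × 1.46349 × 7.72709 = 0.999997
Product ≈ 1 (deviation 0.000%, within rounding noise).

1.0000 (no arbitrage)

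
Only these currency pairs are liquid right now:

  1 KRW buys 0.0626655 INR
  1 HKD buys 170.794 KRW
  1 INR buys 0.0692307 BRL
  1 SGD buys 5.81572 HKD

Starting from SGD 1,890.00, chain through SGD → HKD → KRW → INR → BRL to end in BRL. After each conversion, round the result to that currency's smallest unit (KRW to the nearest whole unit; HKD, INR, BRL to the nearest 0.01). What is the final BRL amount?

SGD 1,890.00 × 5.81572 = HKD 10,991.71
HKD 10,991.71 × 170.794 = KRW 1,877,318
KRW 1,877,318 × 0.0626655 = INR 117,643.07
INR 117,643.07 × 0.0692307 = BRL 8,144.51

BRL 8,144.51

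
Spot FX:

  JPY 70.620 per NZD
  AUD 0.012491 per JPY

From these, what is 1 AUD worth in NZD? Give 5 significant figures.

1 AUD ÷ 0.012491 = 80.0576 JPY
80.0576 JPY ÷ 70.620 = 1.13364 NZD

AUD/NZD = 1.1336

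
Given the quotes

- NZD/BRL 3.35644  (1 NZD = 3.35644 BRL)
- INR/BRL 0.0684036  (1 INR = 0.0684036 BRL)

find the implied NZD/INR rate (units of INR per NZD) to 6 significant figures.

1 NZD × 3.35644 = 3.35644 BRL
3.35644 BRL ÷ 0.0684036 = 49.0682 INR

NZD/INR = 49.0682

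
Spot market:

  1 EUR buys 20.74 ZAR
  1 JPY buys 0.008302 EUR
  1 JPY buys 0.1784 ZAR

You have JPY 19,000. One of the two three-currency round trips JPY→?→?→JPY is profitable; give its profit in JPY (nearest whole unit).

Profit: JPY 686

Profitable loop is JPY → ZAR → EUR → JPY:
JPY 19,000 × 0.1784 = ZAR 3,389.60
ZAR 3,389.60 ÷ 20.74 = EUR 163.43
EUR 163.43 ÷ 0.008302 = JPY 19,686
Profit = JPY 19,686 − JPY 19,000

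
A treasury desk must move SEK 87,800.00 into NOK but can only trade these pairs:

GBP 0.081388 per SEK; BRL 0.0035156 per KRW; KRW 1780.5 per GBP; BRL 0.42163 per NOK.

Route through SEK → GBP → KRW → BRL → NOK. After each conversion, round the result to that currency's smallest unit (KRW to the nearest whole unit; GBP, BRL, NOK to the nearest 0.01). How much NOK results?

SEK 87,800.00 × 0.081388 = GBP 7,145.87
GBP 7,145.87 × 1780.5 = KRW 12,723,222
KRW 12,723,222 × 0.0035156 = BRL 44,729.76
BRL 44,729.76 ÷ 0.42163 = NOK 106,087.71

NOK 106,087.71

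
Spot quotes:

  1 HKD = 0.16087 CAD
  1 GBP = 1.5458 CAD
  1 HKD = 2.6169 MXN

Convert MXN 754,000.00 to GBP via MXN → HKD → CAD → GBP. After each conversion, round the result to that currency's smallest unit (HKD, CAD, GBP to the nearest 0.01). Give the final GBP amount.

GBP 29,985.13

MXN 754,000.00 ÷ 2.6169 = HKD 288,127.17
HKD 288,127.17 × 0.16087 = CAD 46,351.02
CAD 46,351.02 ÷ 1.5458 = GBP 29,985.13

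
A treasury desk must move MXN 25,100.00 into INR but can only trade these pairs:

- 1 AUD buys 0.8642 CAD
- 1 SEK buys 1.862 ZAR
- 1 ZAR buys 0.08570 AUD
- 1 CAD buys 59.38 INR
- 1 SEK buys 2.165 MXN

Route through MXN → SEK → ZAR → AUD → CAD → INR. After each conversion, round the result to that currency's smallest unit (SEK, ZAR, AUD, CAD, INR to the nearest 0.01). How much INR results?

INR 94,936.15

MXN 25,100.00 ÷ 2.165 = SEK 11,593.53
SEK 11,593.53 × 1.862 = ZAR 21,587.15
ZAR 21,587.15 × 0.08570 = AUD 1,850.02
AUD 1,850.02 × 0.8642 = CAD 1,598.79
CAD 1,598.79 × 59.38 = INR 94,936.15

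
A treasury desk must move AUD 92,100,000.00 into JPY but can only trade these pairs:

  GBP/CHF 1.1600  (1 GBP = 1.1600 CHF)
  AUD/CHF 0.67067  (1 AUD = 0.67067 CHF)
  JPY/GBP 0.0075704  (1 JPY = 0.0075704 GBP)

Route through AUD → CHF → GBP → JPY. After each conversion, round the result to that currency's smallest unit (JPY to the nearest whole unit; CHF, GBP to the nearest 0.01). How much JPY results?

JPY 7,033,827,187

AUD 92,100,000.00 × 0.67067 = CHF 61,768,707.00
CHF 61,768,707.00 ÷ 1.1600 = GBP 53,248,885.34
GBP 53,248,885.34 ÷ 0.0075704 = JPY 7,033,827,187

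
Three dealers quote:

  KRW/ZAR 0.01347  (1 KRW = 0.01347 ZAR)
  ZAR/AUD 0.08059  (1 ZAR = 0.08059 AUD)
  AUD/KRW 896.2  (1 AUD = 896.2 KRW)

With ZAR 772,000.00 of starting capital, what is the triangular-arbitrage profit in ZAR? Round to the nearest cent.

Profitable loop is ZAR → KRW → AUD → ZAR:
ZAR 772,000.00 ÷ 0.01347 = KRW 57,312,546
KRW 57,312,546 ÷ 896.2 = AUD 63,950.62
AUD 63,950.62 ÷ 0.08059 = ZAR 793,530.47
Profit = ZAR 793,530.47 − ZAR 772,000.00

Profit: ZAR 21,530.47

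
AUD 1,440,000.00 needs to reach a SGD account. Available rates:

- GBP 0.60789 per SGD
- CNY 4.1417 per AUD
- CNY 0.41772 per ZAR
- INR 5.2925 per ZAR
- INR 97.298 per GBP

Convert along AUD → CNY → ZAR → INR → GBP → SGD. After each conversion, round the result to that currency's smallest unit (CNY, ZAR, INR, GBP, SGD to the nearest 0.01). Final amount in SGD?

AUD 1,440,000.00 × 4.1417 = CNY 5,964,048.00
CNY 5,964,048.00 ÷ 0.41772 = ZAR 14,277,621.37
ZAR 14,277,621.37 × 5.2925 = INR 75,564,311.10
INR 75,564,311.10 ÷ 97.298 = GBP 776,627.59
GBP 776,627.59 ÷ 0.60789 = SGD 1,277,579.15

SGD 1,277,579.15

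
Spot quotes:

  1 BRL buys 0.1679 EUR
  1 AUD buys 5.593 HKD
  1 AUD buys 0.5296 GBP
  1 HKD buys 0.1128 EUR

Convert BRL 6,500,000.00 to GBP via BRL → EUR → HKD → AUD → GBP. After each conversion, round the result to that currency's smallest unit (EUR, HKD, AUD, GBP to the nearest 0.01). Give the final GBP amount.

GBP 916,132.12

BRL 6,500,000.00 × 0.1679 = EUR 1,091,350.00
EUR 1,091,350.00 ÷ 0.1128 = HKD 9,675,088.65
HKD 9,675,088.65 ÷ 5.593 = AUD 1,729,856.72
AUD 1,729,856.72 × 0.5296 = GBP 916,132.12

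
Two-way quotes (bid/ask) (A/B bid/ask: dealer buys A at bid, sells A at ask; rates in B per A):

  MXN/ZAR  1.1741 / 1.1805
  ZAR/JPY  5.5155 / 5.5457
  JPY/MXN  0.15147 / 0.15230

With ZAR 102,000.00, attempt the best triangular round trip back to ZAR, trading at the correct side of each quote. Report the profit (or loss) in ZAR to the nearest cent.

Net profit: ZAR 300.53

Best loop ZAR → MXN → JPY → ZAR:
ZAR 102,000.00 ÷ 1.1805 (buy MXN at ask) = MXN 86,404.07
MXN 86,404.07 ÷ 0.15230 (buy JPY at ask) = JPY 567,328
JPY 567,328 ÷ 5.5457 (buy ZAR at ask) = ZAR 102,300.53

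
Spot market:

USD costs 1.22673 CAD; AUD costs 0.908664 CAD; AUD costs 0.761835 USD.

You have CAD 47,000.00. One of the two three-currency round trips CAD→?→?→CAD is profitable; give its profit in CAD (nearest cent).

Profit: CAD 1,339.75

Profitable loop is CAD → AUD → USD → CAD:
CAD 47,000.00 ÷ 0.908664 = AUD 51,724.29
AUD 51,724.29 × 0.761835 = USD 39,405.37
USD 39,405.37 × 1.22673 = CAD 48,339.75
Profit = CAD 48,339.75 − CAD 47,000.00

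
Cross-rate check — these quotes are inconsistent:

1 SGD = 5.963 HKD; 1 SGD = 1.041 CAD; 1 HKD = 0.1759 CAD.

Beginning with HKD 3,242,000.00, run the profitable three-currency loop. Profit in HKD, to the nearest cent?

Profitable loop is HKD → CAD → SGD → HKD:
HKD 3,242,000.00 × 0.1759 = CAD 570,267.80
CAD 570,267.80 ÷ 1.041 = SGD 547,807.68
SGD 547,807.68 × 5.963 = HKD 3,266,577.23
Profit = HKD 3,266,577.23 − HKD 3,242,000.00

Profit: HKD 24,577.23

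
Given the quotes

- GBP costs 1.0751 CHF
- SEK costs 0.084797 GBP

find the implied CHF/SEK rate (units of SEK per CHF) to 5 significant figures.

1 CHF ÷ 1.0751 = 0.930146 GBP
0.930146 GBP ÷ 0.084797 = 10.9691 SEK

CHF/SEK = 10.969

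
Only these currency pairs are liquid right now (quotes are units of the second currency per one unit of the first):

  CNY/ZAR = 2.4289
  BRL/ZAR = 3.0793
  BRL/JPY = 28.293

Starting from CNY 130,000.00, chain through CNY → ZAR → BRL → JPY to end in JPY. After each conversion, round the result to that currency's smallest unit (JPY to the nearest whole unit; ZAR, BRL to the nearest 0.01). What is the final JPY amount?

JPY 2,901,215

CNY 130,000.00 × 2.4289 = ZAR 315,757.00
ZAR 315,757.00 ÷ 3.0793 = BRL 102,541.81
BRL 102,541.81 × 28.293 = JPY 2,901,215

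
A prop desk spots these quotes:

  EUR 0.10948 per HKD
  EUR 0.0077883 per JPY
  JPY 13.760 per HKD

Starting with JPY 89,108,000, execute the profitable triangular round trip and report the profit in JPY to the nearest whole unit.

Profit: JPY 1,923,223

Profitable loop is JPY → HKD → EUR → JPY:
JPY 89,108,000 ÷ 13.760 = HKD 6,475,872.09
HKD 6,475,872.09 × 0.10948 = EUR 708,978.48
EUR 708,978.48 ÷ 0.0077883 = JPY 91,031,223
Profit = JPY 91,031,223 − JPY 89,108,000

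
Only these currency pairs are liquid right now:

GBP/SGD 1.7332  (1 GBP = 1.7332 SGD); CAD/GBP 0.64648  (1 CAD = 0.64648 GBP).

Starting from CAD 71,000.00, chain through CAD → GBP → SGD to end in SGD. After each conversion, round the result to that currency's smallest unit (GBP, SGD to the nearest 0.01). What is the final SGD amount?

CAD 71,000.00 × 0.64648 = GBP 45,900.08
GBP 45,900.08 × 1.7332 = SGD 79,554.02

SGD 79,554.02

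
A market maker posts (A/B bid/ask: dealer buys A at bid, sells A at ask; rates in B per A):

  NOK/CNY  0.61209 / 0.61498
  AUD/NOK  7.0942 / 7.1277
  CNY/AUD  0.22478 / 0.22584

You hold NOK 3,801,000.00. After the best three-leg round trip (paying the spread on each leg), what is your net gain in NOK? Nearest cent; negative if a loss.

Net profit: NOK 38,605.46

Best loop NOK → AUD → CNY → NOK:
NOK 3,801,000.00 ÷ 7.1277 (buy AUD at ask) = AUD 533,271.60
AUD 533,271.60 ÷ 0.22584 (buy CNY at ask) = CNY 2,361,280.56
CNY 2,361,280.56 ÷ 0.61498 (buy NOK at ask) = NOK 3,839,605.46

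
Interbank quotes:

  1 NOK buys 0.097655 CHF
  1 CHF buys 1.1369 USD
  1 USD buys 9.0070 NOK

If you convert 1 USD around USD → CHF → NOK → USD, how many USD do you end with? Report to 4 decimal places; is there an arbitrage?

Around USD → CHF → NOK → USD: 1 ÷ 1.1369 ÷ 0.097655 ÷ 9.0070 = 1.000007
Product ≈ 1 (deviation 0.001%, within rounding noise).

1.0000 (no arbitrage)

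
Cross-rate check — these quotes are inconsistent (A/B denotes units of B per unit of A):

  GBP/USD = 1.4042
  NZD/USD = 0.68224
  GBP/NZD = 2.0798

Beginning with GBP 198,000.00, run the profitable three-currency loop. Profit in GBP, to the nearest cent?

Profitable loop is GBP → NZD → USD → GBP:
GBP 198,000.00 × 2.0798 = NZD 411,800.40
NZD 411,800.40 × 0.68224 = USD 280,946.70
USD 280,946.70 ÷ 1.4042 = GBP 200,075.99
Profit = GBP 200,075.99 − GBP 198,000.00

Profit: GBP 2,075.99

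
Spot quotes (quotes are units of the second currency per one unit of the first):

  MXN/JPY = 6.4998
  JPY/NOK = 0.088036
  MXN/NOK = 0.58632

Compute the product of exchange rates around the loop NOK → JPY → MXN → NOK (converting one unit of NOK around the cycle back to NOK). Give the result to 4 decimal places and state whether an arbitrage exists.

1.0246 (arbitrage exists)

Around NOK → JPY → MXN → NOK: 1 ÷ 0.088036 ÷ 6.4998 × 0.58632 = 1.024647
Product > 1; profitable direction is NOK → JPY → MXN → NOK.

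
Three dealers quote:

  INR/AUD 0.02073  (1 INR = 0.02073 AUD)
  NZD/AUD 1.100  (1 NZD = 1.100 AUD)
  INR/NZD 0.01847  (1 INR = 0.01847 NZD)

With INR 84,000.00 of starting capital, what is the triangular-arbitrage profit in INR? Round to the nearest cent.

Profitable loop is INR → AUD → NZD → INR:
INR 84,000.00 × 0.02073 = AUD 1,741.32
AUD 1,741.32 ÷ 1.100 = NZD 1,583.02
NZD 1,583.02 ÷ 0.01847 = INR 85,707.54
Profit = INR 85,707.54 − INR 84,000.00

Profit: INR 1,707.54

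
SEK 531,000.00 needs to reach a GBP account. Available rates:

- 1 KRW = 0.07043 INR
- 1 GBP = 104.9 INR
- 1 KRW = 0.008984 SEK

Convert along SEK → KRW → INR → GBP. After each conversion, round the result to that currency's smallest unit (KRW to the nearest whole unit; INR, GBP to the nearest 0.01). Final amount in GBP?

GBP 39,683.23

SEK 531,000.00 ÷ 0.008984 = KRW 59,105,076
KRW 59,105,076 × 0.07043 = INR 4,162,770.50
INR 4,162,770.50 ÷ 104.9 = GBP 39,683.23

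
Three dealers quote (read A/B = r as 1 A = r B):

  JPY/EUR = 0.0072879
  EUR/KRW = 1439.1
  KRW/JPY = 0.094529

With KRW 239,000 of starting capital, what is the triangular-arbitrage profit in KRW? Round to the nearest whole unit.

Profitable loop is KRW → EUR → JPY → KRW:
KRW 239,000 ÷ 1439.1 = EUR 166.08
EUR 166.08 ÷ 0.0072879 = JPY 22,788
JPY 22,788 ÷ 0.094529 = KRW 241,068
Profit = KRW 241,068 − KRW 239,000

Profit: KRW 2,068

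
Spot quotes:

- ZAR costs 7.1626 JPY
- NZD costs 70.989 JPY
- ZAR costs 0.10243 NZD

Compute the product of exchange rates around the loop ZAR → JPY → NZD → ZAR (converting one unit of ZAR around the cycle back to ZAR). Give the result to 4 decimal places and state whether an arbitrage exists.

0.9850 (arbitrage exists)

Around ZAR → JPY → NZD → ZAR: 1 × 7.1626 ÷ 70.989 ÷ 0.10243 = 0.985037
Product < 1; profitable direction is ZAR → NZD → JPY → ZAR.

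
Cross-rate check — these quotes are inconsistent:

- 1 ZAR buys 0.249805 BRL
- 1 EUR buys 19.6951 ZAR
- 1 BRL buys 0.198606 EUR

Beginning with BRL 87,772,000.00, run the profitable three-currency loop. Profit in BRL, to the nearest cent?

Profit: BRL 2,054,465.79

Profitable loop is BRL → ZAR → EUR → BRL:
BRL 87,772,000.00 ÷ 0.249805 = ZAR 351,362,062.41
ZAR 351,362,062.41 ÷ 19.6951 = EUR 17,840,075.06
EUR 17,840,075.06 ÷ 0.198606 = BRL 89,826,465.79
Profit = BRL 89,826,465.79 − BRL 87,772,000.00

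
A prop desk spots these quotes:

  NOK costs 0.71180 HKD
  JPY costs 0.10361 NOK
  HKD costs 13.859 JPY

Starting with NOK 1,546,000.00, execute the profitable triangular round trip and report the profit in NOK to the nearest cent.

Profit: NOK 34,159.92

Profitable loop is NOK → HKD → JPY → NOK:
NOK 1,546,000.00 × 0.71180 = HKD 1,100,442.80
HKD 1,100,442.80 × 13.859 = JPY 15,251,037
JPY 15,251,037 × 0.10361 = NOK 1,580,159.92
Profit = NOK 1,580,159.92 − NOK 1,546,000.00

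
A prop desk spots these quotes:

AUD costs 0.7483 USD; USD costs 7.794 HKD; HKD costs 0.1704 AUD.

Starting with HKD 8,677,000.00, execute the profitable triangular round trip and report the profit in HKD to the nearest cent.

Profit: HKD 53,997.43

Profitable loop is HKD → USD → AUD → HKD:
HKD 8,677,000.00 ÷ 7.794 = USD 1,113,292.28
USD 1,113,292.28 ÷ 0.7483 = AUD 1,487,761.96
AUD 1,487,761.96 ÷ 0.1704 = HKD 8,730,997.43
Profit = HKD 8,730,997.43 − HKD 8,677,000.00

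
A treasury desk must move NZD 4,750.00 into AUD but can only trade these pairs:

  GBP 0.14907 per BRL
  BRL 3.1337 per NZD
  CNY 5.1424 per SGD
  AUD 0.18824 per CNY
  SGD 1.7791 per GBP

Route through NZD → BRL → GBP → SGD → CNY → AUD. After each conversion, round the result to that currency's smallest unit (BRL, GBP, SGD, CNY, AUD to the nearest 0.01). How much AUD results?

AUD 3,821.38

NZD 4,750.00 × 3.1337 = BRL 14,885.08
BRL 14,885.08 × 0.14907 = GBP 2,218.92
GBP 2,218.92 × 1.7791 = SGD 3,947.68
SGD 3,947.68 × 5.1424 = CNY 20,300.55
CNY 20,300.55 × 0.18824 = AUD 3,821.38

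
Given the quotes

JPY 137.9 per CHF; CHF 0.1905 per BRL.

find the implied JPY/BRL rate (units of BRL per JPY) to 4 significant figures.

1 JPY ÷ 137.9 = 0.00725163 CHF
0.00725163 CHF ÷ 0.1905 = 0.0380663 BRL

JPY/BRL = 0.03807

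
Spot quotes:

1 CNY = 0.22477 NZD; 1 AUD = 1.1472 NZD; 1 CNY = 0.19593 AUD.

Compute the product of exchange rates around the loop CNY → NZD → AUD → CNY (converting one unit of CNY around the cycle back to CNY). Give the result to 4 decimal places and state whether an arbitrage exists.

Around CNY → NZD → AUD → CNY: 1 × 0.22477 ÷ 1.1472 ÷ 0.19593 = 0.999996
Product ≈ 1 (deviation 0.000%, within rounding noise).

1.0000 (no arbitrage)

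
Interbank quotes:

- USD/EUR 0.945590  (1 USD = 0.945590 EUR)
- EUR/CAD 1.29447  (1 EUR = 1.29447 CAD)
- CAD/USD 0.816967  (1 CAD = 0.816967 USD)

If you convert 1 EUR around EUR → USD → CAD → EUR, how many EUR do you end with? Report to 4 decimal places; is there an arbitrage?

1.0000 (no arbitrage)

Around EUR → USD → CAD → EUR: 1 ÷ 0.945590 ÷ 0.816967 ÷ 1.29447 = 1.000001
Product ≈ 1 (deviation 0.000%, within rounding noise).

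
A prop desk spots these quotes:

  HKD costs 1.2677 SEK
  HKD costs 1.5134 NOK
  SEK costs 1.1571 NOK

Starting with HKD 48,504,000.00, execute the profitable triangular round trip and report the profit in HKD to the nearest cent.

Profitable loop is HKD → NOK → SEK → HKD:
HKD 48,504,000.00 × 1.5134 = NOK 73,405,953.60
NOK 73,405,953.60 ÷ 1.1571 = SEK 63,439,593.47
SEK 63,439,593.47 ÷ 1.2677 = HKD 50,043,064.97
Profit = HKD 50,043,064.97 − HKD 48,504,000.00

Profit: HKD 1,539,064.97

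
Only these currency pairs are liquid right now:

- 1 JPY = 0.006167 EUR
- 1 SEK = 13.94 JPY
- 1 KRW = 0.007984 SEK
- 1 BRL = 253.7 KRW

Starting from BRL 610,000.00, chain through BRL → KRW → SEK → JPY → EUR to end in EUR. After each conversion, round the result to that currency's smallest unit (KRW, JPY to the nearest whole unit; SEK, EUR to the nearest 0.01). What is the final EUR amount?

BRL 610,000.00 × 253.7 = KRW 154,757,000
KRW 154,757,000 × 0.007984 = SEK 1,235,579.89
SEK 1,235,579.89 × 13.94 = JPY 17,223,984
JPY 17,223,984 × 0.006167 = EUR 106,220.31

EUR 106,220.31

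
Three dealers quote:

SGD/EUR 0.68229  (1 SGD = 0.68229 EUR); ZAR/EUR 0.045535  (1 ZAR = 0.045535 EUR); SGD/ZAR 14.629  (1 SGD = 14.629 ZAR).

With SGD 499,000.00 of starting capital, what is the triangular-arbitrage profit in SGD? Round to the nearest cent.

Profitable loop is SGD → EUR → ZAR → SGD:
SGD 499,000.00 × 0.68229 = EUR 340,462.71
EUR 340,462.71 ÷ 0.045535 = ZAR 7,476,945.43
ZAR 7,476,945.43 ÷ 14.629 = SGD 511,104.34
Profit = SGD 511,104.34 − SGD 499,000.00

Profit: SGD 12,104.34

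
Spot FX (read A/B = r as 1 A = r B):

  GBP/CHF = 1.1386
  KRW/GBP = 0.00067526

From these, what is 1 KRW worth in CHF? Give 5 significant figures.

KRW/CHF = 0.00076885

1 KRW × 0.00067526 = 0.00067526 GBP
0.00067526 GBP × 1.1386 = 0.000768851 CHF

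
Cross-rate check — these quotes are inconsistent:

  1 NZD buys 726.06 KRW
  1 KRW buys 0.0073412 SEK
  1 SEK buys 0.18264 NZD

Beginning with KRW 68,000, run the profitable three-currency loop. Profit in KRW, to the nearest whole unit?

Profit: KRW 1,851

Profitable loop is KRW → NZD → SEK → KRW:
KRW 68,000 ÷ 726.06 = NZD 93.66
NZD 93.66 ÷ 0.18264 = SEK 512.79
SEK 512.79 ÷ 0.0073412 = KRW 69,851
Profit = KRW 69,851 − KRW 68,000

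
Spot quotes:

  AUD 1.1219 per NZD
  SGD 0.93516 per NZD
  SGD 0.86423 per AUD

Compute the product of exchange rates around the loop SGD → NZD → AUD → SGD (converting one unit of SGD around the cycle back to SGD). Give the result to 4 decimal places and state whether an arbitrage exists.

1.0368 (arbitrage exists)

Around SGD → NZD → AUD → SGD: 1 ÷ 0.93516 × 1.1219 × 0.86423 = 1.036806
Product > 1; profitable direction is SGD → NZD → AUD → SGD.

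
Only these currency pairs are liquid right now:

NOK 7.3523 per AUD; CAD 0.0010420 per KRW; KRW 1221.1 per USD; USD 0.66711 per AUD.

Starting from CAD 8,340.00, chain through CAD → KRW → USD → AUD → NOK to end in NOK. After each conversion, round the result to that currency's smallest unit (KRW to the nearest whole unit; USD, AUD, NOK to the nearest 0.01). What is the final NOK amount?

NOK 72,239.14

CAD 8,340.00 ÷ 0.0010420 = KRW 8,003,839
KRW 8,003,839 ÷ 1221.1 = USD 6,554.61
USD 6,554.61 ÷ 0.66711 = AUD 9,825.38
AUD 9,825.38 × 7.3523 = NOK 72,239.14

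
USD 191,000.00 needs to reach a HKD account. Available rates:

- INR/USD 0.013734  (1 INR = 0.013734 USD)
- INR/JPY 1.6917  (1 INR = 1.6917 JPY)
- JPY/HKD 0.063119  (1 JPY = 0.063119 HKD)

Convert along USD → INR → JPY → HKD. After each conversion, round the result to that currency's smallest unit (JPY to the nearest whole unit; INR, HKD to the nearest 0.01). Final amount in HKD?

HKD 1,484,977.17

USD 191,000.00 ÷ 0.013734 = INR 13,907,091.89
INR 13,907,091.89 × 1.6917 = JPY 23,526,627
JPY 23,526,627 × 0.063119 = HKD 1,484,977.17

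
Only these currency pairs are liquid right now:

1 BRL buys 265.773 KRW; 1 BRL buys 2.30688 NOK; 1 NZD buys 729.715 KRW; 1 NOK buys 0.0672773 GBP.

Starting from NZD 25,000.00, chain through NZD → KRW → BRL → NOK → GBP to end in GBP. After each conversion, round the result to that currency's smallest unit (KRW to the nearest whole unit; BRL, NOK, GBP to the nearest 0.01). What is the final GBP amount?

NZD 25,000.00 × 729.715 = KRW 18,242,875
KRW 18,242,875 ÷ 265.773 = BRL 68,640.81
BRL 68,640.81 × 2.30688 = NOK 158,346.11
NOK 158,346.11 × 0.0672773 = GBP 10,653.10

GBP 10,653.10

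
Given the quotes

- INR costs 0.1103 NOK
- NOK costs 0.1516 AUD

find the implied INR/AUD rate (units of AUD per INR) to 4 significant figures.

1 INR × 0.1103 = 0.1103 NOK
0.1103 NOK × 0.1516 = 0.0167215 AUD

INR/AUD = 0.01672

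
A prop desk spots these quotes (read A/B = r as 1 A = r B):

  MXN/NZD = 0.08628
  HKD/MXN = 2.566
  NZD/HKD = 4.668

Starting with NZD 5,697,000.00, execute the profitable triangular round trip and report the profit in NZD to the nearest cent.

Profitable loop is NZD → HKD → MXN → NZD:
NZD 5,697,000.00 × 4.668 = HKD 26,593,596.00
HKD 26,593,596.00 × 2.566 = MXN 68,239,167.34
MXN 68,239,167.34 × 0.08628 = NZD 5,887,675.36
Profit = NZD 5,887,675.36 − NZD 5,697,000.00

Profit: NZD 190,675.36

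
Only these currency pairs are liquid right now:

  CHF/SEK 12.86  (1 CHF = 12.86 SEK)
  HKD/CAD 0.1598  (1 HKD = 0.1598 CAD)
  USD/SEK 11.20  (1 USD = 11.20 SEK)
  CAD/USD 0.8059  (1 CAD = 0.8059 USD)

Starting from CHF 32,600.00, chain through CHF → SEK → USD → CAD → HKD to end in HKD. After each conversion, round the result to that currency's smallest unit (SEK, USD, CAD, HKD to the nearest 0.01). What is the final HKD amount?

CHF 32,600.00 × 12.86 = SEK 419,236.00
SEK 419,236.00 ÷ 11.20 = USD 37,431.79
USD 37,431.79 ÷ 0.8059 = CAD 46,447.19
CAD 46,447.19 ÷ 0.1598 = HKD 290,658.26

HKD 290,658.26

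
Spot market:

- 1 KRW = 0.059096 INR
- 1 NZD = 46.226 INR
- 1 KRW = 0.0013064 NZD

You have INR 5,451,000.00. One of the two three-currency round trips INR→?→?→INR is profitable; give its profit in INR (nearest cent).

Profitable loop is INR → KRW → NZD → INR:
INR 5,451,000.00 ÷ 0.059096 = KRW 92,239,745
KRW 92,239,745 × 0.0013064 = NZD 120,502.00
NZD 120,502.00 × 46.226 = INR 5,570,325.61
Profit = INR 5,570,325.61 − INR 5,451,000.00

Profit: INR 119,325.61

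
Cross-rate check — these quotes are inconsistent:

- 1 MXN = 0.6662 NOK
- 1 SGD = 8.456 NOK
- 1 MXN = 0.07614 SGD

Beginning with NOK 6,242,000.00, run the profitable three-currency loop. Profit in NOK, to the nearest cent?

Profit: NOK 216,780.80

Profitable loop is NOK → SGD → MXN → NOK:
NOK 6,242,000.00 ÷ 8.456 = SGD 738,174.08
SGD 738,174.08 ÷ 0.07614 = MXN 9,694,957.68
MXN 9,694,957.68 × 0.6662 = NOK 6,458,780.80
Profit = NOK 6,458,780.80 − NOK 6,242,000.00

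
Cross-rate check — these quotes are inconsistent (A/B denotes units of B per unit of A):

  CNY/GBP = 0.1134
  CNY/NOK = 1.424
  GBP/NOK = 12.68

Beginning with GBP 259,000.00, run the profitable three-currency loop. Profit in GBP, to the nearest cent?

Profitable loop is GBP → NOK → CNY → GBP:
GBP 259,000.00 × 12.68 = NOK 3,284,120.00
NOK 3,284,120.00 ÷ 1.424 = CNY 2,306,264.04
CNY 2,306,264.04 × 0.1134 = GBP 261,530.34
Profit = GBP 261,530.34 − GBP 259,000.00

Profit: GBP 2,530.34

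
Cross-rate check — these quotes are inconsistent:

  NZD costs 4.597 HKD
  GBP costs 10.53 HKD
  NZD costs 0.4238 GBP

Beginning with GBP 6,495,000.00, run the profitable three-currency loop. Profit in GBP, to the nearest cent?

Profitable loop is GBP → NZD → HKD → GBP:
GBP 6,495,000.00 ÷ 0.4238 = NZD 15,325,625.29
NZD 15,325,625.29 × 4.597 = HKD 70,451,899.48
HKD 70,451,899.48 ÷ 10.53 = GBP 6,690,588.74
Profit = GBP 6,690,588.74 − GBP 6,495,000.00

Profit: GBP 195,588.74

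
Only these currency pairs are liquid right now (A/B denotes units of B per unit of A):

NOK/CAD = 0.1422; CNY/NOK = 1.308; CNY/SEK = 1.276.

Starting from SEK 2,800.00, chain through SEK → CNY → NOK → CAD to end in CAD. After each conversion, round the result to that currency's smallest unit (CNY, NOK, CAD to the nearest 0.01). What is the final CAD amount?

SEK 2,800.00 ÷ 1.276 = CNY 2,194.36
CNY 2,194.36 × 1.308 = NOK 2,870.22
NOK 2,870.22 × 0.1422 = CAD 408.15

CAD 408.15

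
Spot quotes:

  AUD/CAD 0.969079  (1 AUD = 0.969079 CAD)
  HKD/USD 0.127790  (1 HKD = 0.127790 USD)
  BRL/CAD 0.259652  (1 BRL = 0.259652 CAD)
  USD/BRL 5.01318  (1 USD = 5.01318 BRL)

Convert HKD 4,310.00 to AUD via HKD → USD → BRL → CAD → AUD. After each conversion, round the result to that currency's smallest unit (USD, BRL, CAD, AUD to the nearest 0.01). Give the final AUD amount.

HKD 4,310.00 × 0.127790 = USD 550.77
USD 550.77 × 5.01318 = BRL 2,761.11
BRL 2,761.11 × 0.259652 = CAD 716.93
CAD 716.93 ÷ 0.969079 = AUD 739.81

AUD 739.81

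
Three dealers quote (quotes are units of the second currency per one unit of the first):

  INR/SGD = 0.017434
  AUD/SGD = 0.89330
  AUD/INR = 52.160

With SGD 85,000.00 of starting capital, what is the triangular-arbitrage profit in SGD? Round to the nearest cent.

Profitable loop is SGD → AUD → INR → SGD:
SGD 85,000.00 ÷ 0.89330 = AUD 95,152.80
AUD 95,152.80 × 52.160 = INR 4,963,170.27
INR 4,963,170.27 × 0.017434 = SGD 86,527.91
Profit = SGD 86,527.91 − SGD 85,000.00

Profit: SGD 1,527.91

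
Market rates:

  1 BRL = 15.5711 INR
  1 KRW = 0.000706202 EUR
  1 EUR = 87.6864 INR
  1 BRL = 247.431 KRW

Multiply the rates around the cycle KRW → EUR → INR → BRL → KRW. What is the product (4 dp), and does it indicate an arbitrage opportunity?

Around KRW → EUR → INR → BRL → KRW: 1 × 0.000706202 × 87.6864 ÷ 15.5711 × 247.431 = 0.984002
Product < 1; profitable direction is KRW → BRL → INR → EUR → KRW.

0.9840 (arbitrage exists)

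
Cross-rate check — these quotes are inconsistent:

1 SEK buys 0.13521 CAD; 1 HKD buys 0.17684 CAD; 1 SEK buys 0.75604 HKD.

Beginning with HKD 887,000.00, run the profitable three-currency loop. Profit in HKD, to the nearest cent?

Profit: HKD 10,030.38

Profitable loop is HKD → SEK → CAD → HKD:
HKD 887,000.00 ÷ 0.75604 = SEK 1,173,218.35
SEK 1,173,218.35 × 0.13521 = CAD 158,630.85
CAD 158,630.85 ÷ 0.17684 = HKD 897,030.38
Profit = HKD 897,030.38 − HKD 887,000.00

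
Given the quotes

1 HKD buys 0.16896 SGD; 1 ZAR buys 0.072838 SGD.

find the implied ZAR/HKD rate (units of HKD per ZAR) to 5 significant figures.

1 ZAR × 0.072838 = 0.072838 SGD
0.072838 SGD ÷ 0.16896 = 0.431096 HKD

ZAR/HKD = 0.43110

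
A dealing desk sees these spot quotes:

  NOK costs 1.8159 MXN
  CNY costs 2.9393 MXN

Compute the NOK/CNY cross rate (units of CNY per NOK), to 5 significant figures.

1 NOK × 1.8159 = 1.8159 MXN
1.8159 MXN ÷ 2.9393 = 0.6178 CNY

NOK/CNY = 0.61780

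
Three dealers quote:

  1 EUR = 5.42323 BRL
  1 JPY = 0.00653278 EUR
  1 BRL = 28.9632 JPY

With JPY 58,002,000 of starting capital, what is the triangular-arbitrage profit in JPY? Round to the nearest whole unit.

Profit: JPY 1,515,622

Profitable loop is JPY → EUR → BRL → JPY:
JPY 58,002,000 × 0.00653278 = EUR 378,914.31
EUR 378,914.31 × 5.42323 = BRL 2,054,939.43
BRL 2,054,939.43 × 28.9632 = JPY 59,517,622
Profit = JPY 59,517,622 − JPY 58,002,000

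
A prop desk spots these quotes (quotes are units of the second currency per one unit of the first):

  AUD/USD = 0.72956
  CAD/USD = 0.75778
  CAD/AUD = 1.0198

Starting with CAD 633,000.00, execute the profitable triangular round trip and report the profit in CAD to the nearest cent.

Profit: CAD 11,719.53

Profitable loop is CAD → USD → AUD → CAD:
CAD 633,000.00 × 0.75778 = USD 479,674.74
USD 479,674.74 ÷ 0.72956 = AUD 657,484.98
AUD 657,484.98 ÷ 1.0198 = CAD 644,719.53
Profit = CAD 644,719.53 − CAD 633,000.00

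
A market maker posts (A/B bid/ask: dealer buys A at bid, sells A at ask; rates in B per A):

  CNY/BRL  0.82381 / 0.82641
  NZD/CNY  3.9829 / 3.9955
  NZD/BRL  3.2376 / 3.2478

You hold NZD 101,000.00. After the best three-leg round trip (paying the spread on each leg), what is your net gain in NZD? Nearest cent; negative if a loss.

Best loop NZD → CNY → BRL → NZD:
NZD 101,000.00 × 3.9829 (sell NZD at bid) = CNY 402,272.90
CNY 402,272.90 × 0.82381 (sell CNY at bid) = BRL 331,396.44
BRL 331,396.44 ÷ 3.2478 (buy NZD at ask) = NZD 102,037.21

Net profit: NZD 1,037.21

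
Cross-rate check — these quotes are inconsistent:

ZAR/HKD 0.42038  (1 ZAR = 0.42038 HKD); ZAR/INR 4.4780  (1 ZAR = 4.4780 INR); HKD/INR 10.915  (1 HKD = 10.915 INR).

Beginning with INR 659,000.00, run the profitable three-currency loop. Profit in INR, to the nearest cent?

Profitable loop is INR → ZAR → HKD → INR:
INR 659,000.00 ÷ 4.4780 = ZAR 147,163.91
ZAR 147,163.91 × 0.42038 = HKD 61,864.77
HKD 61,864.77 × 10.915 = INR 675,253.92
Profit = INR 675,253.92 − INR 659,000.00

Profit: INR 16,253.92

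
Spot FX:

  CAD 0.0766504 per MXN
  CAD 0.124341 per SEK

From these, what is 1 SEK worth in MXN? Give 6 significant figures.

SEK/MXN = 1.62218

1 SEK × 0.124341 = 0.124341 CAD
0.124341 CAD ÷ 0.0766504 = 1.62218 MXN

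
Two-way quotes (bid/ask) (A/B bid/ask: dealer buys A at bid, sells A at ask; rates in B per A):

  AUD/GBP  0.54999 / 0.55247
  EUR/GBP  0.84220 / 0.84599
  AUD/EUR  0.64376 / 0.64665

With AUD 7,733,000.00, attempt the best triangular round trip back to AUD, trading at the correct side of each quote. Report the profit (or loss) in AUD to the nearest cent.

Net profit: AUD 41,425.24

Best loop AUD → GBP → EUR → AUD:
AUD 7,733,000.00 × 0.54999 (sell AUD at bid) = GBP 4,253,072.67
GBP 4,253,072.67 ÷ 0.84599 (buy EUR at ask) = EUR 5,027,332.08
EUR 5,027,332.08 ÷ 0.64665 (buy AUD at ask) = AUD 7,774,425.24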